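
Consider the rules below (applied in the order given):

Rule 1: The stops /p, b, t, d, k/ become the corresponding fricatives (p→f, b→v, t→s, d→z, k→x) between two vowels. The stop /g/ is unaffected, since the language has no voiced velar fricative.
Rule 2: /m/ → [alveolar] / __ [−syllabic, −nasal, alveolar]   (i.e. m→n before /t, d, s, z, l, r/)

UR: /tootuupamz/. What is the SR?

Rule 1 (intervocalic spirantization): /t/ is a stop between vowels /o/ and /u/, so it spirantizes to the fricative [s]. /p/ is a stop between vowels /u/ and /a/, so it spirantizes to the fricative [f]. /tootuupamz/ → toosuufamz.
Rule 2 (nasal place assimilation): /m/ precedes the alveolar consonant /z/, so it assimilates in place to [n]. /toosuufamz/ → toosuufanz.

toosuufanz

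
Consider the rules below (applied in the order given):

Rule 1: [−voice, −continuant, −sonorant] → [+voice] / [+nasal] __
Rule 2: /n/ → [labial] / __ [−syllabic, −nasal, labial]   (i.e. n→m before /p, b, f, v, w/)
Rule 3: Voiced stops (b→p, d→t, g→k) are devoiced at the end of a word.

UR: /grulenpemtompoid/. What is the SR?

Rule 1 (post-nasal voicing): /p/ is a voiceless stop immediately after the nasal /n/, so it voices to [b]. /t/ is a voiceless stop immediately after the nasal /m/, so it voices to [d]. /p/ is a voiceless stop immediately after the nasal /m/, so it voices to [b]. /grulenpemtompoid/ → grulenbemdomboid.
Rule 2 (nasal place assimilation): /n/ precedes the labial consonant /b/, so it assimilates in place to [m]. /grulenbemdomboid/ → grulembemdomboid.
Rule 3 (final devoicing): /d/ is a voiced stop in word-final position, so it devoices to [t]. /grulembemdomboid/ → grulembemdomboit.

grulembemdomboit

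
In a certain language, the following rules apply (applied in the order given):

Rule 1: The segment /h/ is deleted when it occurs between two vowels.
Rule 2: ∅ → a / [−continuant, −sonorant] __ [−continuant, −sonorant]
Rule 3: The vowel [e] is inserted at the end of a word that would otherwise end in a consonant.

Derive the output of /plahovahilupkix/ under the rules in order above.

plaovailupakixe

Rule 1 (intervocalic h-deletion): /h/ occurs between vowels /a/ and /o/, so it deletes. /h/ occurs between vowels /a/ and /i/, so it deletes. /plahovahilupkix/ → plaovailupkix.
Rule 2 (stop-cluster a-epenthesis): /p/ and /k/ form a stop–stop cluster, so [a] is inserted between them. /plaovailupkix/ → plaovailupakix.
Rule 3 (final e-epenthesis): the form ends in the consonant /x/, so [e] is inserted word-finally. /plaovailupakix/ → plaovailupakixe.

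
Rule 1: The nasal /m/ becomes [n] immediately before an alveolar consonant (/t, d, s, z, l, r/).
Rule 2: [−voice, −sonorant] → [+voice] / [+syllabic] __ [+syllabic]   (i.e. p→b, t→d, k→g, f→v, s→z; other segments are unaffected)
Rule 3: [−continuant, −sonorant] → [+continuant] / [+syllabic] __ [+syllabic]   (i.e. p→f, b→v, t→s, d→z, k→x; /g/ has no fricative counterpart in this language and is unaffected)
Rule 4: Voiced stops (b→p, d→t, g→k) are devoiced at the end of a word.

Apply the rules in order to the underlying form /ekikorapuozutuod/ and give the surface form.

egigoravuozuzuot

Rule 1 (nasal place assimilation): no segment meets the environment; /ekikorapuozutuod/ is unchanged.
Rule 2 (intervocalic voicing): /k/ is a voiceless obstruent between vowels /e/ and /i/, so it voices to [g]. /k/ is a voiceless obstruent between vowels /i/ and /o/, so it voices to [g]. /p/ is a voiceless obstruent between vowels /a/ and /u/, so it voices to [b]. /t/ is a voiceless obstruent between vowels /u/ and /u/, so it voices to [d]. /ekikorapuozutuod/ → egigorabuozuduod.
Rule 3 (intervocalic spirantization): /b/ is a stop between vowels /a/ and /u/, so it spirantizes to the fricative [v]. /d/ is a stop between vowels /u/ and /u/, so it spirantizes to the fricative [z]. /egigorabuozuduod/ → egigoravuozuzuod.
Rule 4 (final devoicing): /d/ is a voiced stop in word-final position, so it devoices to [t]. /egigoravuozuzuod/ → egigoravuozuzuot.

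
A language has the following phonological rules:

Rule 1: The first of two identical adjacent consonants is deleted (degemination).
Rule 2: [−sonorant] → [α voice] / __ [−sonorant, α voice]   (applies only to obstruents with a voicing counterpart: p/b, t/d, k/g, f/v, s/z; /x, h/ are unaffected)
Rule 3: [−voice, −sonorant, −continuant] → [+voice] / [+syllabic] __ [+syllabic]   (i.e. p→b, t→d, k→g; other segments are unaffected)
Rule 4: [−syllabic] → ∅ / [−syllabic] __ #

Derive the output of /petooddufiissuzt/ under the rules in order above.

pedoodufiisus

Rule 1 (degemination): /dd/ is a geminate; the first /d/ deletes. /ss/ is a geminate; the first /s/ deletes. /petooddufiissuzt/ → petoodufiisuzt.
Rule 2 (regressive voicing assimilation): /z/ precedes the voiceless obstruent /t/, so it devoices to [s] by assimilation. /petoodufiisuzt/ → petoodufiisust.
Rule 3 (intervocalic voicing): /t/ is a voiceless stop between vowels /e/ and /o/, so it voices to [d]. /petoodufiisust/ → pedoodufiisust.
Rule 4 (final cluster simplification): /t/ is the second consonant of a word-final cluster /st/, so it deletes. /pedoodufiisust/ → pedoodufiisus.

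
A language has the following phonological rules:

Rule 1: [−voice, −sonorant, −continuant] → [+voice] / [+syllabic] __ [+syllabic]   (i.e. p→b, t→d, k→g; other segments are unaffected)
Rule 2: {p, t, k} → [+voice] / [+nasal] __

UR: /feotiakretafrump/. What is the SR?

feodiakredafrumb

Rule 1 (intervocalic voicing): /t/ is a voiceless stop between vowels /o/ and /i/, so it voices to [d]. /t/ is a voiceless stop between vowels /e/ and /a/, so it voices to [d]. /feotiakretafrump/ → feodiakredafrump.
Rule 2 (post-nasal voicing): /p/ is a voiceless stop immediately after the nasal /m/, so it voices to [b]. /feodiakredafrump/ → feodiakredafrumb.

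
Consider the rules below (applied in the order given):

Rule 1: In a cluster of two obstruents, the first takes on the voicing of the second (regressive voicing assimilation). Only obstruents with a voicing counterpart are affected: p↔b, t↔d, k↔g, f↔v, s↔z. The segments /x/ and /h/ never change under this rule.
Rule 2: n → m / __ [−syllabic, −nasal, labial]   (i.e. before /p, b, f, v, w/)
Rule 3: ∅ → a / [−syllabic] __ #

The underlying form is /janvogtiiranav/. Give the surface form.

Rule 1 (regressive voicing assimilation): /g/ precedes the voiceless obstruent /t/, so it devoices to [k] by assimilation. /janvogtiiranav/ → janvoktiiranav.
Rule 2 (nasal place assimilation): /n/ precedes the labial consonant /v/, so it assimilates in place to [m]. /janvoktiiranav/ → jamvoktiiranav.
Rule 3 (final a-epenthesis): the form ends in the consonant /v/, so [a] is inserted word-finally. /jamvoktiiranav/ → jamvoktiiranava.

jamvoktiiranava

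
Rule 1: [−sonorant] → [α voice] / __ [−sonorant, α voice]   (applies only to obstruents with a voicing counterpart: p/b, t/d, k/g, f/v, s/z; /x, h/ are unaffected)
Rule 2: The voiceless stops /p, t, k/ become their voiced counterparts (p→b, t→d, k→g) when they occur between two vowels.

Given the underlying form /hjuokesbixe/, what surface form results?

Rule 1 (regressive voicing assimilation): /s/ precedes the voiced obstruent /b/, so it voices to [z] by assimilation. /hjuokesbixe/ → hjuokezbixe.
Rule 2 (intervocalic voicing): /k/ is a voiceless stop between vowels /o/ and /e/, so it voices to [g]. /hjuokezbixe/ → hjuogezbixe.

hjuogezbixe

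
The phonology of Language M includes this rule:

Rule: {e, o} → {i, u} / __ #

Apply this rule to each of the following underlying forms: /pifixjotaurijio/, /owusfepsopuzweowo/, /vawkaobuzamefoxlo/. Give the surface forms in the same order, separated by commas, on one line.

/pifixjotaurijio/: /o/ is a mid vowel in word-final position, so it raises to [u]. → [pifixjotaurijiu].
/owusfepsopuzweowo/: /o/ is a mid vowel in word-final position, so it raises to [u]. → [owusfepsopuzweowu].
/vawkaobuzamefoxlo/: /o/ is a mid vowel in word-final position, so it raises to [u]. → [vawkaobuzamefoxlu].

pifixjotaurijiu, owusfepsopuzweowu, vawkaobuzamefoxlu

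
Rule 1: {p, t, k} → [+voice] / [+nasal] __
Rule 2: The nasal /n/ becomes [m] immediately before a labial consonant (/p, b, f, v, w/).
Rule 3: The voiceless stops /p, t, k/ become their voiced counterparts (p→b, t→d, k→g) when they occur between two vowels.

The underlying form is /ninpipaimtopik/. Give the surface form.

Rule 1 (post-nasal voicing): /p/ is a voiceless stop immediately after the nasal /n/, so it voices to [b]. /t/ is a voiceless stop immediately after the nasal /m/, so it voices to [d]. /ninpipaimtopik/ → ninbipaimdopik.
Rule 2 (nasal place assimilation): /n/ precedes the labial consonant /b/, so it assimilates in place to [m]. /ninbipaimdopik/ → nimbipaimdopik.
Rule 3 (intervocalic voicing): /p/ is a voiceless stop between vowels /i/ and /a/, so it voices to [b]. /p/ is a voiceless stop between vowels /o/ and /i/, so it voices to [b]. /nimbipaimdopik/ → nimbibaimdobik.

nimbibaimdobik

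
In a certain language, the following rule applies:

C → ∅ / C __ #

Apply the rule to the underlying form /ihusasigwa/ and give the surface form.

ihusasigwa

No segment of /ihusasigwa/ meets the structural description of the rule, so the form surfaces unchanged.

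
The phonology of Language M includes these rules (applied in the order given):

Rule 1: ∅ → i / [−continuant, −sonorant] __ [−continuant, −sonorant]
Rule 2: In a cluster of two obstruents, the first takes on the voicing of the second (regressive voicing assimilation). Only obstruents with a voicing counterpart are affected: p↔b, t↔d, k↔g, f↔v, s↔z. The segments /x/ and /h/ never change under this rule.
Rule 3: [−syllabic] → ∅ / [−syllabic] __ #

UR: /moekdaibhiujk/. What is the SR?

Rule 1 (stop-cluster i-epenthesis): /k/ and /d/ form a stop–stop cluster, so [i] is inserted between them. /moekdaibhiujk/ → moekidaibhiujk.
Rule 2 (regressive voicing assimilation): /b/ precedes the voiceless obstruent /h/, so it devoices to [p] by assimilation. /moekidaibhiujk/ → moekidaiphiujk.
Rule 3 (final cluster simplification): /k/ is the second consonant of a word-final cluster /jk/, so it deletes. /moekidaiphiujk/ → moekidaiphiuj.

moekidaiphiuj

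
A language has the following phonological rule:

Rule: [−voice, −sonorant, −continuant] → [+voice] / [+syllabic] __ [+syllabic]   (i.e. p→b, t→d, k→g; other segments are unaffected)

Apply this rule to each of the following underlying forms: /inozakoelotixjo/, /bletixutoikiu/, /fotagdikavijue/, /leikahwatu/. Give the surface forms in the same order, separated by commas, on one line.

/inozakoelotixjo/: /k/ is a voiceless stop between vowels /a/ and /o/, so it voices to [g]. /t/ is a voiceless stop between vowels /o/ and /i/, so it voices to [d]. → [inozagoelodixjo].
/bletixutoikiu/: /t/ is a voiceless stop between vowels /e/ and /i/, so it voices to [d]. /t/ is a voiceless stop between vowels /u/ and /o/, so it voices to [d]. /k/ is a voiceless stop between vowels /i/ and /i/, so it voices to [g]. → [bledixudoigiu].
/fotagdikavijue/: /t/ is a voiceless stop between vowels /o/ and /a/, so it voices to [d]. /k/ is a voiceless stop between vowels /i/ and /a/, so it voices to [g]. → [fodagdigavijue].
/leikahwatu/: /k/ is a voiceless stop between vowels /i/ and /a/, so it voices to [g]. /t/ is a voiceless stop between vowels /a/ and /u/, so it voices to [d]. → [leigahwadu].

inozagoelodixjo, bledixudoigiu, fodagdigavijue, leigahwadu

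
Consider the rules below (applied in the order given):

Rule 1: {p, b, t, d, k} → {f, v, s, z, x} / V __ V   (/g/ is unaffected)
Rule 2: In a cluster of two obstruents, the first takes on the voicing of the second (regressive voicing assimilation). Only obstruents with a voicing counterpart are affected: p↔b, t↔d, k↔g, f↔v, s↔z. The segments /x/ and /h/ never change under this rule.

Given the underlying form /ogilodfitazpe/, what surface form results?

ogilotfisaspe

Rule 1 (intervocalic spirantization): /t/ is a stop between vowels /i/ and /a/, so it spirantizes to the fricative [s]. /ogilodfitazpe/ → ogilodfisazpe.
Rule 2 (regressive voicing assimilation): /d/ precedes the voiceless obstruent /f/, so it devoices to [t] by assimilation. /z/ precedes the voiceless obstruent /p/, so it devoices to [s] by assimilation. /ogilodfisazpe/ → ogilotfisaspe.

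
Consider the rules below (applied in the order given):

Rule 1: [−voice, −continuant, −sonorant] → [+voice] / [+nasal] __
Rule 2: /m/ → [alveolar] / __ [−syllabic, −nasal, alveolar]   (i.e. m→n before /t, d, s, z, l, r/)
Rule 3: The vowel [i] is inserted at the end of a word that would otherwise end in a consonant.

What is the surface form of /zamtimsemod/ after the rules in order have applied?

Rule 1 (post-nasal voicing): /t/ is a voiceless stop immediately after the nasal /m/, so it voices to [d]. /zamtimsemod/ → zamdimsemod.
Rule 2 (nasal place assimilation): /m/ precedes the alveolar consonant /d/, so it assimilates in place to [n]. /m/ precedes the alveolar consonant /s/, so it assimilates in place to [n]. /zamdimsemod/ → zandinsemod.
Rule 3 (final i-epenthesis): the form ends in the consonant /d/, so [i] is inserted word-finally. /zandinsemod/ → zandinsemodi.

zandinsemodi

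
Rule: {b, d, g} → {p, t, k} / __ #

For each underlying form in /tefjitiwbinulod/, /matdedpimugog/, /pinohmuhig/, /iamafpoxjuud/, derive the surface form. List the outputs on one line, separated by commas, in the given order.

tefjitiwbinulot, matdedpimugok, pinohmuhik, iamafpoxjuut

/tefjitiwbinulod/: /d/ is a voiced stop in word-final position, so it devoices to [t]. → [tefjitiwbinulot].
/matdedpimugog/: /g/ is a voiced stop in word-final position, so it devoices to [k]. → [matdedpimugok].
/pinohmuhig/: /g/ is a voiced stop in word-final position, so it devoices to [k]. → [pinohmuhik].
/iamafpoxjuud/: /d/ is a voiced stop in word-final position, so it devoices to [t]. → [iamafpoxjuut].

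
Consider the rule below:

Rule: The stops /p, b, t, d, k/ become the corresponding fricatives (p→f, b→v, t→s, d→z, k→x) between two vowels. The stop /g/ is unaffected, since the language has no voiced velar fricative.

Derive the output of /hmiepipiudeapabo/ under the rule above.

hmiefifiuzeafavo

/p/ is a stop between vowels /e/ and /i/, so it spirantizes to the fricative [f].
/p/ is a stop between vowels /i/ and /i/, so it spirantizes to the fricative [f].
/d/ is a stop between vowels /u/ and /e/, so it spirantizes to the fricative [z].
/p/ is a stop between vowels /a/ and /a/, so it spirantizes to the fricative [f].
/b/ is a stop between vowels /a/ and /o/, so it spirantizes to the fricative [v].
Surface form: [hmiefifiuzeafavo].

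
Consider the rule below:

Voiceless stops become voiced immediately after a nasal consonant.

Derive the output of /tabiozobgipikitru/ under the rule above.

tabiozobgipikitru

No segment of /tabiozobgipikitru/ meets the structural description of the rule, so the form surfaces unchanged.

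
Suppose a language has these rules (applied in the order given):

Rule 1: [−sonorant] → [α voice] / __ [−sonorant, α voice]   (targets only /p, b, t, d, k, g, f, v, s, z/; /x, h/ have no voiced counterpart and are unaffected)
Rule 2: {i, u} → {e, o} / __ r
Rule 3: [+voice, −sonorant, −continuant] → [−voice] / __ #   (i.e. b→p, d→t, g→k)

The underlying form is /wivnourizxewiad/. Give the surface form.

wivnoorisxewiat

Rule 1 (regressive voicing assimilation): /z/ precedes the voiceless obstruent /x/, so it devoices to [s] by assimilation. /wivnourizxewiad/ → wivnourisxewiad.
Rule 2 (pre-rhotic lowering): /u/ is a high vowel immediately before /r/, so it lowers to [o]. /wivnourisxewiad/ → wivnoorisxewiad.
Rule 3 (final devoicing): /d/ is a voiced stop in word-final position, so it devoices to [t]. /wivnoorisxewiad/ → wivnoorisxewiat.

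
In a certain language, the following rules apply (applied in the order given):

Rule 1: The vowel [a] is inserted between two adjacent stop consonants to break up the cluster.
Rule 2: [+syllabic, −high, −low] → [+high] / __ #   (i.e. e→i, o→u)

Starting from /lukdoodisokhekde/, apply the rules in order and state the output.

Rule 1 (stop-cluster a-epenthesis): /k/ and /d/ form a stop–stop cluster, so [a] is inserted between them. /k/ and /d/ form a stop–stop cluster, so [a] is inserted between them. /lukdoodisokhekde/ → lukadoodisokhekade.
Rule 2 (final vowel raising): /e/ is a mid vowel in word-final position, so it raises to [i]. /lukadoodisokhekade/ → lukadoodisokhekadi.

lukadoodisokhekadi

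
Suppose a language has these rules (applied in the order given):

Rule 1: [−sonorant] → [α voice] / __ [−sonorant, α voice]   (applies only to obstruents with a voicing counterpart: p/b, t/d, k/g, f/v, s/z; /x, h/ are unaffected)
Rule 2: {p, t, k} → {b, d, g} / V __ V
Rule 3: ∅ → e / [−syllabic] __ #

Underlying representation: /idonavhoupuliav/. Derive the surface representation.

idonafhoubuliave

Rule 1 (regressive voicing assimilation): /v/ precedes the voiceless obstruent /h/, so it devoices to [f] by assimilation. /idonavhoupuliav/ → idonafhoupuliav.
Rule 2 (intervocalic voicing): /p/ is a voiceless stop between vowels /u/ and /u/, so it voices to [b]. /idonafhoupuliav/ → idonafhoubuliav.
Rule 3 (final e-epenthesis): the form ends in the consonant /v/, so [e] is inserted word-finally. /idonafhoubuliav/ → idonafhoubuliave.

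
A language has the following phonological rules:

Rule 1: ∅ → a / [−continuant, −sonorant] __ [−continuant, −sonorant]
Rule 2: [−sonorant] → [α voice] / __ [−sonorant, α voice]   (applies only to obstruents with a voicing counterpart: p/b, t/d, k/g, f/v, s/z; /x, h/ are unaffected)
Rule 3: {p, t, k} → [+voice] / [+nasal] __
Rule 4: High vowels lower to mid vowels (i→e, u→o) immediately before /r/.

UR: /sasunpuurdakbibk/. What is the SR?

sasunbuordakabibak

Rule 1 (stop-cluster a-epenthesis): /k/ and /b/ form a stop–stop cluster, so [a] is inserted between them. /b/ and /k/ form a stop–stop cluster, so [a] is inserted between them. /sasunpuurdakbibk/ → sasunpuurdakabibak.
Rule 2 (regressive voicing assimilation): no segment meets the environment; /sasunpuurdakabibak/ is unchanged.
Rule 3 (post-nasal voicing): /p/ is a voiceless stop immediately after the nasal /n/, so it voices to [b]. /sasunpuurdakabibak/ → sasunbuurdakabibak.
Rule 4 (pre-rhotic lowering): /u/ is a high vowel immediately before /r/, so it lowers to [o]. /sasunbuurdakabibak/ → sasunbuordakabibak.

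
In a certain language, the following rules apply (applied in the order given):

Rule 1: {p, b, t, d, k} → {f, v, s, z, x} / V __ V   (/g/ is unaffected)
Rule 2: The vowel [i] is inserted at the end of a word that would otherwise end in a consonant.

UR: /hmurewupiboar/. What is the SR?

Rule 1 (intervocalic spirantization): /p/ is a stop between vowels /u/ and /i/, so it spirantizes to the fricative [f]. /b/ is a stop between vowels /i/ and /o/, so it spirantizes to the fricative [v]. /hmurewupiboar/ → hmurewufivoar.
Rule 2 (final i-epenthesis): the form ends in the consonant /r/, so [i] is inserted word-finally. /hmurewufivoar/ → hmurewufivoari.

hmurewufivoari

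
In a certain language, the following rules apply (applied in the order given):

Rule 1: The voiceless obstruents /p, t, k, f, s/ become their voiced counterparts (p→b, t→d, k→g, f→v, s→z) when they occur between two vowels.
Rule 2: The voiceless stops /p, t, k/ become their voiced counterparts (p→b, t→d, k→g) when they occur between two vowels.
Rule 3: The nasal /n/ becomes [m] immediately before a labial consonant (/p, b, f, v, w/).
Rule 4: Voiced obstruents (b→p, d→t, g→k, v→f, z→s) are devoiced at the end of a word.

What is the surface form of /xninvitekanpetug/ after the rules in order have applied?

Rule 1 (intervocalic voicing): /t/ is a voiceless obstruent between vowels /i/ and /e/, so it voices to [d]. /k/ is a voiceless obstruent between vowels /e/ and /a/, so it voices to [g]. /t/ is a voiceless obstruent between vowels /e/ and /u/, so it voices to [d]. /xninvitekanpetug/ → xninvideganpedug.
Rule 2 (intervocalic voicing): no segment meets the environment; /xninvideganpedug/ is unchanged.
Rule 3 (nasal place assimilation): /n/ precedes the labial consonant /v/, so it assimilates in place to [m]. /n/ precedes the labial consonant /p/, so it assimilates in place to [m]. /xninvideganpedug/ → xnimvidegampedug.
Rule 4 (final devoicing): /g/ is a voiced obstruent in word-final position, so it devoices to [k]. /xnimvidegampedug/ → xnimvidegampeduk.

xnimvidegampeduk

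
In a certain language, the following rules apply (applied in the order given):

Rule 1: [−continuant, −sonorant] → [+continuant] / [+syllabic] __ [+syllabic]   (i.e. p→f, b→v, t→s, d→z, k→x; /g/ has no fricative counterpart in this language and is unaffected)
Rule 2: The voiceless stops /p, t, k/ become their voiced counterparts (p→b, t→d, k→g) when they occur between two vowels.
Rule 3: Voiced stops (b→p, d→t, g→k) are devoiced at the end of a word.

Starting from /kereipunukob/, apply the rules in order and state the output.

kereifunuxop

Rule 1 (intervocalic spirantization): /p/ is a stop between vowels /i/ and /u/, so it spirantizes to the fricative [f]. /k/ is a stop between vowels /u/ and /o/, so it spirantizes to the fricative [x]. /kereipunukob/ → kereifunuxob.
Rule 2 (intervocalic voicing): no segment meets the environment; /kereifunuxob/ is unchanged.
Rule 3 (final devoicing): /b/ is a voiced stop in word-final position, so it devoices to [p]. /kereifunuxob/ → kereifunuxop.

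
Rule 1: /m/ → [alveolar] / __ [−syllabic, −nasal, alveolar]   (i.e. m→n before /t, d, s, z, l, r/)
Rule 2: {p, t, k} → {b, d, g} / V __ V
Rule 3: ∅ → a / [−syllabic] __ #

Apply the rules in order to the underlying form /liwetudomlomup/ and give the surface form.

Rule 1 (nasal place assimilation): /m/ precedes the alveolar consonant /l/, so it assimilates in place to [n]. /liwetudomlomup/ → liwetudonlomup.
Rule 2 (intervocalic voicing): /t/ is a voiceless stop between vowels /e/ and /u/, so it voices to [d]. /liwetudonlomup/ → liwedudonlomup.
Rule 3 (final a-epenthesis): the form ends in the consonant /p/, so [a] is inserted word-finally. /liwedudonlomup/ → liwedudonlomupa.

liwedudonlomupa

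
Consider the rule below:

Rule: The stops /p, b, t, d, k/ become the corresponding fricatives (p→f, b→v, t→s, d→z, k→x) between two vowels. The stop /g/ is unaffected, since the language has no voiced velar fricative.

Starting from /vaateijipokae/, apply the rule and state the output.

vaaseijifoxae

/t/ is a stop between vowels /a/ and /e/, so it spirantizes to the fricative [s].
/p/ is a stop between vowels /i/ and /o/, so it spirantizes to the fricative [f].
/k/ is a stop between vowels /o/ and /a/, so it spirantizes to the fricative [x].
Surface form: [vaaseijifoxae].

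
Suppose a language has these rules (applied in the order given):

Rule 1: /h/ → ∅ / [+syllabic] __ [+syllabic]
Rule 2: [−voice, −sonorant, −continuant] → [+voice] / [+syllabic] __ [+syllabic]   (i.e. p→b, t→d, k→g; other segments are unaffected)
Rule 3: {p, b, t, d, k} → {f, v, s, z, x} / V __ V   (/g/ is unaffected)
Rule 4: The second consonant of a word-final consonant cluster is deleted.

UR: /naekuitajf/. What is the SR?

naeguizaj

Rule 1 (intervocalic h-deletion): no segment meets the environment; /naekuitajf/ is unchanged.
Rule 2 (intervocalic voicing): /k/ is a voiceless stop between vowels /e/ and /u/, so it voices to [g]. /t/ is a voiceless stop between vowels /i/ and /a/, so it voices to [d]. /naekuitajf/ → naeguidajf.
Rule 3 (intervocalic spirantization): /d/ is a stop between vowels /i/ and /a/, so it spirantizes to the fricative [z]. /naeguidajf/ → naeguizajf.
Rule 4 (final cluster simplification): /f/ is the second consonant of a word-final cluster /jf/, so it deletes. /naeguizajf/ → naeguizaj.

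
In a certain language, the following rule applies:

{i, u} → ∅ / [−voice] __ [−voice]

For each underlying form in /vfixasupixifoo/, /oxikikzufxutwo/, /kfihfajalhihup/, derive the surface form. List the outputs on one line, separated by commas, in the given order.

/vfixasupixifoo/: /i/ is a high vowel flanked by voiceless consonants /f/ and /x/, so it deletes. /u/ is a high vowel flanked by voiceless consonants /s/ and /p/, so it deletes. /i/ is a high vowel flanked by voiceless consonants /p/ and /x/, so it deletes. /i/ is a high vowel flanked by voiceless consonants /x/ and /f/, so it deletes. → [vfxaspxfoo].
/oxikikzufxutwo/: /i/ is a high vowel flanked by voiceless consonants /x/ and /k/, so it deletes. /i/ is a high vowel flanked by voiceless consonants /k/ and /k/, so it deletes. /u/ is a high vowel flanked by voiceless consonants /x/ and /t/, so it deletes. → [oxkkzufxtwo].
/kfihfajalhihup/: /i/ is a high vowel flanked by voiceless consonants /f/ and /h/, so it deletes. /i/ is a high vowel flanked by voiceless consonants /h/ and /h/, so it deletes. /u/ is a high vowel flanked by voiceless consonants /h/ and /p/, so it deletes. → [kfhfajalhhp].

vfxaspxfoo, oxkkzufxtwo, kfhfajalhhp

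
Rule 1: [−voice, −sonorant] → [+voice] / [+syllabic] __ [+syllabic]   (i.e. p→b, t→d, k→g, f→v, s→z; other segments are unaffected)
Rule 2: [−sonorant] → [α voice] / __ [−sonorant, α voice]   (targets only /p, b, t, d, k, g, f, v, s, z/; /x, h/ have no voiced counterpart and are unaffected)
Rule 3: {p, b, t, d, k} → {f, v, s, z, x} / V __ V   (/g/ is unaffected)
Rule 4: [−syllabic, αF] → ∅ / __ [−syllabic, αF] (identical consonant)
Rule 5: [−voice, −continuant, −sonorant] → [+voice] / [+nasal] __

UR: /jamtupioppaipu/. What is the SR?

Rule 1 (intervocalic voicing): /p/ is a voiceless obstruent between vowels /u/ and /i/, so it voices to [b]. /p/ is a voiceless obstruent between vowels /i/ and /u/, so it voices to [b]. /jamtupioppaipu/ → jamtubioppaibu.
Rule 2 (regressive voicing assimilation): no segment meets the environment; /jamtubioppaibu/ is unchanged.
Rule 3 (intervocalic spirantization): /b/ is a stop between vowels /u/ and /i/, so it spirantizes to the fricative [v]. /b/ is a stop between vowels /i/ and /u/, so it spirantizes to the fricative [v]. /jamtubioppaibu/ → jamtuvioppaivu.
Rule 4 (degemination): /pp/ is a geminate; the first /p/ deletes. /jamtuvioppaivu/ → jamtuviopaivu.
Rule 5 (post-nasal voicing): /t/ is a voiceless stop immediately after the nasal /m/, so it voices to [d]. /jamtuviopaivu/ → jamduviopaivu.

jamduviopaivu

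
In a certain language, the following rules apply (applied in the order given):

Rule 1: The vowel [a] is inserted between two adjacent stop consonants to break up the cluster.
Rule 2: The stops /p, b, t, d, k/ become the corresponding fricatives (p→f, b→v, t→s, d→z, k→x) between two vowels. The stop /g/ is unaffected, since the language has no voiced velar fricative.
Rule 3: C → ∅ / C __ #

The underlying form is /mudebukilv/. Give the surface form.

Rule 1 (stop-cluster a-epenthesis): no segment meets the environment; /mudebukilv/ is unchanged.
Rule 2 (intervocalic spirantization): /d/ is a stop between vowels /u/ and /e/, so it spirantizes to the fricative [z]. /b/ is a stop between vowels /e/ and /u/, so it spirantizes to the fricative [v]. /k/ is a stop between vowels /u/ and /i/, so it spirantizes to the fricative [x]. /mudebukilv/ → muzevuxilv.
Rule 3 (final cluster simplification): /v/ is the second consonant of a word-final cluster /lv/, so it deletes. /muzevuxilv/ → muzevuxil.

muzevuxil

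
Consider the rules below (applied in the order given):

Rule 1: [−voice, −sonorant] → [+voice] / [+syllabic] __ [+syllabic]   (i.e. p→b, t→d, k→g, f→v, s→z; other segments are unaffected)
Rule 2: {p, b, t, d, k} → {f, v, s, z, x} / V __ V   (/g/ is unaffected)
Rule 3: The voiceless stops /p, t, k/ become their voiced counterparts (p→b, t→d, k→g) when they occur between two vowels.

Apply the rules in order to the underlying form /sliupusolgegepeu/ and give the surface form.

Rule 1 (intervocalic voicing): /p/ is a voiceless obstruent between vowels /u/ and /u/, so it voices to [b]. /s/ is a voiceless obstruent between vowels /u/ and /o/, so it voices to [z]. /p/ is a voiceless obstruent between vowels /e/ and /e/, so it voices to [b]. /sliupusolgegepeu/ → sliubuzolgegebeu.
Rule 2 (intervocalic spirantization): /b/ is a stop between vowels /u/ and /u/, so it spirantizes to the fricative [v]. /b/ is a stop between vowels /e/ and /e/, so it spirantizes to the fricative [v]. /sliubuzolgegebeu/ → sliuvuzolgegeveu.
Rule 3 (intervocalic voicing): no segment meets the environment; /sliuvuzolgegeveu/ is unchanged.

sliuvuzolgegeveu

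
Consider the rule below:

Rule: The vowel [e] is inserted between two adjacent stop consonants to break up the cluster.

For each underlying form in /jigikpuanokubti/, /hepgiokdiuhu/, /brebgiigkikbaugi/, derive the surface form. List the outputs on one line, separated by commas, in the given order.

jigikepuanokubeti, hepegiokediuhu, brebegiigekikebaugi

/jigikpuanokubti/: /k/ and /p/ form a stop–stop cluster, so [e] is inserted between them. /b/ and /t/ form a stop–stop cluster, so [e] is inserted between them. → [jigikepuanokubeti].
/hepgiokdiuhu/: /p/ and /g/ form a stop–stop cluster, so [e] is inserted between them. /k/ and /d/ form a stop–stop cluster, so [e] is inserted between them. → [hepegiokediuhu].
/brebgiigkikbaugi/: /b/ and /g/ form a stop–stop cluster, so [e] is inserted between them. /g/ and /k/ form a stop–stop cluster, so [e] is inserted between them. /k/ and /b/ form a stop–stop cluster, so [e] is inserted between them. → [brebegiigekikebaugi].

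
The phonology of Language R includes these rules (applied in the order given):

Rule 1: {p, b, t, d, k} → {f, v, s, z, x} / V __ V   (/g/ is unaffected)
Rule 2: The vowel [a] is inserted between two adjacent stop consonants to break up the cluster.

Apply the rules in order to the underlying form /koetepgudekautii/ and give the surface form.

Rule 1 (intervocalic spirantization): /t/ is a stop between vowels /e/ and /e/, so it spirantizes to the fricative [s]. /d/ is a stop between vowels /u/ and /e/, so it spirantizes to the fricative [z]. /k/ is a stop between vowels /e/ and /a/, so it spirantizes to the fricative [x]. /t/ is a stop between vowels /u/ and /i/, so it spirantizes to the fricative [s]. /koetepgudekautii/ → koesepguzexausii.
Rule 2 (stop-cluster a-epenthesis): /p/ and /g/ form a stop–stop cluster, so [a] is inserted between them. /koesepguzexausii/ → koesepaguzexausii.

koesepaguzexausii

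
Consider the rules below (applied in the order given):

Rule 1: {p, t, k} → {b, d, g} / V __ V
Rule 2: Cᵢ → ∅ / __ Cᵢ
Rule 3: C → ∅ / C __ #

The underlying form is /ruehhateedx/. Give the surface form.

ruehadeed

Rule 1 (intervocalic voicing): /t/ is a voiceless stop between vowels /a/ and /e/, so it voices to [d]. /ruehhateedx/ → ruehhadeedx.
Rule 2 (degemination): /hh/ is a geminate; the first /h/ deletes. /ruehhadeedx/ → ruehadeedx.
Rule 3 (final cluster simplification): /x/ is the second consonant of a word-final cluster /dx/, so it deletes. /ruehadeedx/ → ruehadeed.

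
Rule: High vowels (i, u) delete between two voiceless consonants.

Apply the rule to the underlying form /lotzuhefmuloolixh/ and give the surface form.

lotzuhefmuloolixh

No segment of /lotzuhefmuloolixh/ meets the structural description of the rule, so the form surfaces unchanged.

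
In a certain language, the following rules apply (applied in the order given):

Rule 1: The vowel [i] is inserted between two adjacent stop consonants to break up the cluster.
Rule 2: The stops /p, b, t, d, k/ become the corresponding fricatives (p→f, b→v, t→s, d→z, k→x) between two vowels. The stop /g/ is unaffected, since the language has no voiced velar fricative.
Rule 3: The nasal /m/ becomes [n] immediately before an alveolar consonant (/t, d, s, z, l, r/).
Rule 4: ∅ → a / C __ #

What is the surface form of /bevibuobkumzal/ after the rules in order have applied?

bevivuovixunzala

Rule 1 (stop-cluster i-epenthesis): /b/ and /k/ form a stop–stop cluster, so [i] is inserted between them. /bevibuobkumzal/ → bevibuobikumzal.
Rule 2 (intervocalic spirantization): /b/ is a stop between vowels /i/ and /u/, so it spirantizes to the fricative [v]. /b/ is a stop between vowels /o/ and /i/, so it spirantizes to the fricative [v]. /k/ is a stop between vowels /i/ and /u/, so it spirantizes to the fricative [x]. /bevibuobikumzal/ → bevivuovixumzal.
Rule 3 (nasal place assimilation): /m/ precedes the alveolar consonant /z/, so it assimilates in place to [n]. /bevivuovixumzal/ → bevivuovixunzal.
Rule 4 (final a-epenthesis): the form ends in the consonant /l/, so [a] is inserted word-finally. /bevivuovixunzal/ → bevivuovixunzala.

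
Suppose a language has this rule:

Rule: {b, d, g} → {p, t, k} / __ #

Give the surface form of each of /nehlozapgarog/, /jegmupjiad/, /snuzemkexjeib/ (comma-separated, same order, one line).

/nehlozapgarog/: /g/ is a voiced stop in word-final position, so it devoices to [k]. → [nehlozapgarok].
/jegmupjiad/: /d/ is a voiced stop in word-final position, so it devoices to [t]. → [jegmupjiat].
/snuzemkexjeib/: /b/ is a voiced stop in word-final position, so it devoices to [p]. → [snuzemkexjeip].

nehlozapgarok, jegmupjiat, snuzemkexjeip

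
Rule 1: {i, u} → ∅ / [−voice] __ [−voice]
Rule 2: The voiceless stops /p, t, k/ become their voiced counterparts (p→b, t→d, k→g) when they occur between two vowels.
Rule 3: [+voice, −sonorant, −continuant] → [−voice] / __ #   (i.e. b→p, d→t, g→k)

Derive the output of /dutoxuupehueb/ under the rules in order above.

Rule 1 (high vowel syncope): no segment meets the environment; /dutoxuupehueb/ is unchanged.
Rule 2 (intervocalic voicing): /t/ is a voiceless stop between vowels /u/ and /o/, so it voices to [d]. /p/ is a voiceless stop between vowels /u/ and /e/, so it voices to [b]. /dutoxuupehueb/ → dudoxuubehueb.
Rule 3 (final devoicing): /b/ is a voiced stop in word-final position, so it devoices to [p]. /dudoxuubehueb/ → dudoxuubehuep.

dudoxuubehuep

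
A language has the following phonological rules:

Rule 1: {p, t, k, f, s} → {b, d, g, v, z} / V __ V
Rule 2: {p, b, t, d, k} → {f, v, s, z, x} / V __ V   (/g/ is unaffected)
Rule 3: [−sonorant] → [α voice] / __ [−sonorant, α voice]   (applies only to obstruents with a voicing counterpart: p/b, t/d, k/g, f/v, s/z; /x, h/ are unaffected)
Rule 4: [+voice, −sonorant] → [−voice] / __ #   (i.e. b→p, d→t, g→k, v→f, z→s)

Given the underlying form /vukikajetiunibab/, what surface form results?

vugigajeziunivap

Rule 1 (intervocalic voicing): /k/ is a voiceless obstruent between vowels /u/ and /i/, so it voices to [g]. /k/ is a voiceless obstruent between vowels /i/ and /a/, so it voices to [g]. /t/ is a voiceless obstruent between vowels /e/ and /i/, so it voices to [d]. /vukikajetiunibab/ → vugigajediunibab.
Rule 2 (intervocalic spirantization): /d/ is a stop between vowels /e/ and /i/, so it spirantizes to the fricative [z]. /b/ is a stop between vowels /i/ and /a/, so it spirantizes to the fricative [v]. /vugigajediunibab/ → vugigajeziunivab.
Rule 3 (regressive voicing assimilation): no segment meets the environment; /vugigajeziunivab/ is unchanged.
Rule 4 (final devoicing): /b/ is a voiced obstruent in word-final position, so it devoices to [p]. /vugigajeziunivab/ → vugigajeziunivap.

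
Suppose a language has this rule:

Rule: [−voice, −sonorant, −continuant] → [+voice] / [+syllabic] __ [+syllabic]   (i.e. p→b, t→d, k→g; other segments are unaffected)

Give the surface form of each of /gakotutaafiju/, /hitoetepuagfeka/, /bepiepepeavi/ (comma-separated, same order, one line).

gagodudaafiju, hidoedebuagfega, bebiebebeavi

/gakotutaafiju/: /k/ is a voiceless stop between vowels /a/ and /o/, so it voices to [g]. /t/ is a voiceless stop between vowels /o/ and /u/, so it voices to [d]. /t/ is a voiceless stop between vowels /u/ and /a/, so it voices to [d]. → [gagodudaafiju].
/hitoetepuagfeka/: /t/ is a voiceless stop between vowels /i/ and /o/, so it voices to [d]. /t/ is a voiceless stop between vowels /e/ and /e/, so it voices to [d]. /p/ is a voiceless stop between vowels /e/ and /u/, so it voices to [b]. /k/ is a voiceless stop between vowels /e/ and /a/, so it voices to [g]. → [hidoedebuagfega].
/bepiepepeavi/: /p/ is a voiceless stop between vowels /e/ and /i/, so it voices to [b]. /p/ is a voiceless stop between vowels /e/ and /e/, so it voices to [b]. /p/ is a voiceless stop between vowels /e/ and /e/, so it voices to [b]. → [bebiebebeavi].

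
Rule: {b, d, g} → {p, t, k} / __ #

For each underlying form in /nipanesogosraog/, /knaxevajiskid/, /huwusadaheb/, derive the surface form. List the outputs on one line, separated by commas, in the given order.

nipanesogosraok, knaxevajiskit, huwusadahep

/nipanesogosraog/: /g/ is a voiced stop in word-final position, so it devoices to [k]. → [nipanesogosraok].
/knaxevajiskid/: /d/ is a voiced stop in word-final position, so it devoices to [t]. → [knaxevajiskit].
/huwusadaheb/: /b/ is a voiced stop in word-final position, so it devoices to [p]. → [huwusadahep].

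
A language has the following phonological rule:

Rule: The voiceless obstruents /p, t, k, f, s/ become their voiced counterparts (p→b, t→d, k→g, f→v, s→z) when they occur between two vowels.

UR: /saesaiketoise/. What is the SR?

saezaigedoize

/s/ is a voiceless obstruent between vowels /e/ and /a/, so it voices to [z].
/k/ is a voiceless obstruent between vowels /i/ and /e/, so it voices to [g].
/t/ is a voiceless obstruent between vowels /e/ and /o/, so it voices to [d].
/s/ is a voiceless obstruent between vowels /i/ and /e/, so it voices to [z].
The other instance of /s/ does not occur in the required environment and remains unchanged.
Surface form: [saezaigedoize].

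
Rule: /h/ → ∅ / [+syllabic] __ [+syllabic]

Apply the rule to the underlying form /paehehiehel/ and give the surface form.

/h/ occurs between vowels /e/ and /e/, so it deletes.
/h/ occurs between vowels /e/ and /i/, so it deletes.
/h/ occurs between vowels /e/ and /e/, so it deletes.
Surface form: [paeeieel].

paeeieel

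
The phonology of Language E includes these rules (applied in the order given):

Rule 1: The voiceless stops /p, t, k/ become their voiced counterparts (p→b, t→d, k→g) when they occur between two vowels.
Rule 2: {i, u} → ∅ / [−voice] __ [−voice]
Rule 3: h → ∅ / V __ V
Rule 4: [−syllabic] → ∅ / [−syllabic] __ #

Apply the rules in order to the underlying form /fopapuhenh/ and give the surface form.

fobabuen

Rule 1 (intervocalic voicing): /p/ is a voiceless stop between vowels /o/ and /a/, so it voices to [b]. /p/ is a voiceless stop between vowels /a/ and /u/, so it voices to [b]. /fopapuhenh/ → fobabuhenh.
Rule 2 (high vowel syncope): no segment meets the environment; /fobabuhenh/ is unchanged.
Rule 3 (intervocalic h-deletion): /h/ occurs between vowels /u/ and /e/, so it deletes. /fobabuhenh/ → fobabuenh.
Rule 4 (final cluster simplification): /h/ is the second consonant of a word-final cluster /nh/, so it deletes. /fobabuenh/ → fobabuen.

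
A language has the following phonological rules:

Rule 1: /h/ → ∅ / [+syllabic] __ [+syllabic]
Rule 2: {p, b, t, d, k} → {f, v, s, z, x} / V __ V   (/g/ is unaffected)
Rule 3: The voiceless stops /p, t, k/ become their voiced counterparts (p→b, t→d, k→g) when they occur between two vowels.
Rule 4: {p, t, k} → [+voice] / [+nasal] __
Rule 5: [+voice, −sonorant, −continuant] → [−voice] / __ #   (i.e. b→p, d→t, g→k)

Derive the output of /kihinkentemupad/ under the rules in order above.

kiingendemufat

Rule 1 (intervocalic h-deletion): /h/ occurs between vowels /i/ and /i/, so it deletes. /kihinkentemupad/ → kiinkentemupad.
Rule 2 (intervocalic spirantization): /p/ is a stop between vowels /u/ and /a/, so it spirantizes to the fricative [f]. /kiinkentemupad/ → kiinkentemufad.
Rule 3 (intervocalic voicing): no segment meets the environment; /kiinkentemufad/ is unchanged.
Rule 4 (post-nasal voicing): /k/ is a voiceless stop immediately after the nasal /n/, so it voices to [g]. /t/ is a voiceless stop immediately after the nasal /n/, so it voices to [d]. /kiinkentemufad/ → kiingendemufad.
Rule 5 (final devoicing): /d/ is a voiced stop in word-final position, so it devoices to [t]. /kiingendemufad/ → kiingendemufat.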